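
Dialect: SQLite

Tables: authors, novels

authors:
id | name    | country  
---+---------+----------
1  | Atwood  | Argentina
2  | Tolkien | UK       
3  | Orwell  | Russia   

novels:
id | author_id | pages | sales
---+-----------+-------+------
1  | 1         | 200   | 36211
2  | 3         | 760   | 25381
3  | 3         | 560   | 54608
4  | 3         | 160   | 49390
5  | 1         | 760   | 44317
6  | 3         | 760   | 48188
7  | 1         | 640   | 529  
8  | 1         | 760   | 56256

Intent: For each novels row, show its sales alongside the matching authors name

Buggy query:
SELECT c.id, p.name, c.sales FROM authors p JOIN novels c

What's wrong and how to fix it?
Bug: Missing join condition: each novels row is matched to all authors rows instead of just its own

Fix: Add ON c.author_id = p.id to the JOIN

Corrected query:
SELECT c.id, p.name, c.sales FROM authors p JOIN novels c ON c.author_id = p.id

Result:
id | name   | sales
---+--------+------
1  | Atwood | 36211
2  | Orwell | 25381
3  | Orwell | 54608
4  | Orwell | 49390
5  | Atwood | 44317
6  | Orwell | 48188
7  | Atwood | 529  
8  | Atwood | 56256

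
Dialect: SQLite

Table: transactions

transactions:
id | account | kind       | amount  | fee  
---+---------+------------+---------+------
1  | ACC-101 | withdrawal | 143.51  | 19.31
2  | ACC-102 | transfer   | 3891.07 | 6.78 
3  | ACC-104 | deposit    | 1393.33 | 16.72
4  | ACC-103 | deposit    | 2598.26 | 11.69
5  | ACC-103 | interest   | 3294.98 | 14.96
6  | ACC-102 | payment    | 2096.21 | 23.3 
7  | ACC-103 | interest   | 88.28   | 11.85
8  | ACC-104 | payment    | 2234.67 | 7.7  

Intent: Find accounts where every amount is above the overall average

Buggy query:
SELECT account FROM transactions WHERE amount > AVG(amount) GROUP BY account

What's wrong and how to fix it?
Bug: AVG() is an aggregate; it can't sit directly in WHERE

Fix: Use a subquery for AVG and a HAVING MIN(...) filter so the condition holds for every row in the group

Corrected query:
SELECT account FROM transactions GROUP BY account HAVING MIN(amount) > (SELECT AVG(amount) FROM transactions)

Result:
account
-------
ACC-102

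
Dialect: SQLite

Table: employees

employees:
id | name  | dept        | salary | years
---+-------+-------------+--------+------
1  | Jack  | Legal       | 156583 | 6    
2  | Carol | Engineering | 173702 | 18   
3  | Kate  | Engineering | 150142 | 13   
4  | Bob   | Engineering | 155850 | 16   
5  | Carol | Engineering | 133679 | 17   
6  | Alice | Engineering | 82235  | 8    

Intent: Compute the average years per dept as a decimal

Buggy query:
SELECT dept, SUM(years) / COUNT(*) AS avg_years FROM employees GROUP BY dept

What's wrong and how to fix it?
Bug: Both operands are integers, so '/' performs integer division and truncates

Fix: Multiply by 1.0 (or CAST to REAL) to force floating-point division

Corrected query:
SELECT dept, SUM(years) * 1.0 / COUNT(*) AS avg_years FROM employees GROUP BY dept

Result:
dept        | avg_years
------------+----------
Engineering | 14.4     
Legal       | 6        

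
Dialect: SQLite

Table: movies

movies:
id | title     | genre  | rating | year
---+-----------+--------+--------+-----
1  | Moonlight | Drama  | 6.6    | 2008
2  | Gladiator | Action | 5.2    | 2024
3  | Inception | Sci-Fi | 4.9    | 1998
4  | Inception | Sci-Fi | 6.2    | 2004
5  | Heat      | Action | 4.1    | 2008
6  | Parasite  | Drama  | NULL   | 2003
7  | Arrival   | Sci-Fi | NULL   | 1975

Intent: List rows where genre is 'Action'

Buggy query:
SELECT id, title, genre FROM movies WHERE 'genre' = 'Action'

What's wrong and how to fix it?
Bug: Single quotes denote string literals in SQL; the column name is being compared as a constant string

Fix: Reference the column as genre without single quotes

Corrected query:
SELECT id, title, genre FROM movies WHERE genre = 'Action'

Result:
id | title     | genre 
---+-----------+-------
2  | Gladiator | Action
5  | Heat      | Action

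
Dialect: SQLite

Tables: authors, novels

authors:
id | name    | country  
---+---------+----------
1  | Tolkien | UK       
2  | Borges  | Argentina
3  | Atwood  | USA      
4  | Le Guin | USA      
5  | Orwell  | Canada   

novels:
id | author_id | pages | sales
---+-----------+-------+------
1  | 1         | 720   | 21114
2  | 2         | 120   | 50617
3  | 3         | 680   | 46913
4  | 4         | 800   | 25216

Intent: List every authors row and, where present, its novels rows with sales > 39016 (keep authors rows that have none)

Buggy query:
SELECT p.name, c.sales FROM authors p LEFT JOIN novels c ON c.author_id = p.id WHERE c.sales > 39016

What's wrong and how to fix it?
Bug: A WHERE condition on the right-hand table after LEFT JOIN drops unmatched parents

Fix: Put 'c.sales > 39016' in the JOIN's ON clause instead of WHERE

Corrected query:
SELECT p.name, c.sales FROM authors p LEFT JOIN novels c ON c.author_id = p.id AND c.sales > 39016

Result:
name    | sales
--------+------
Tolkien | NULL 
Borges  | 50617
Atwood  | 46913
Le Guin | NULL 
Orwell  | NULL 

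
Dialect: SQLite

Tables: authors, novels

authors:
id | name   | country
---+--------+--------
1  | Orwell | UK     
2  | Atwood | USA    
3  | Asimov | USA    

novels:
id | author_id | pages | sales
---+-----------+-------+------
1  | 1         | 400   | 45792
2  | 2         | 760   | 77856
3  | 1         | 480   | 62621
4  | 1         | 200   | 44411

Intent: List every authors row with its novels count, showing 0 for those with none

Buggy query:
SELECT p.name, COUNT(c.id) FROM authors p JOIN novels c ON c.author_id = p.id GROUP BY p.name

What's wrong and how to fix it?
Bug: INNER JOIN drops authors rows that have no matching novels rows

Fix: Use LEFT JOIN so parents without children still appear (COUNT(c.id) gives 0)

Corrected query:
SELECT p.name, COUNT(c.id) FROM authors p LEFT JOIN novels c ON c.author_id = p.id GROUP BY p.name

Result:
name   | COUNT(c.id)
-------+------------
Asimov | 0          
Atwood | 1          
Orwell | 3          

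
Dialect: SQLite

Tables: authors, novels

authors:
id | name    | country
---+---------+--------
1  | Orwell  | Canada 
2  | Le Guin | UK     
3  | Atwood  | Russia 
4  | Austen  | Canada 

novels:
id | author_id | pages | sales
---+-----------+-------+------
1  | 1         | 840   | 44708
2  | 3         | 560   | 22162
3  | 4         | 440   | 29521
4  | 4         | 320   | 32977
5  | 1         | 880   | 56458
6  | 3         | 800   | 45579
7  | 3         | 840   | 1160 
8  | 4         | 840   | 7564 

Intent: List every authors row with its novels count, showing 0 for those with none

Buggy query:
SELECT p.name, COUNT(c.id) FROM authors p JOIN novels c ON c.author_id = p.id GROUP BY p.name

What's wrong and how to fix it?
Bug: An inner join excludes parents with zero children

Fix: Use LEFT JOIN so parents without children still appear (COUNT(c.id) gives 0)

Corrected query:
SELECT p.name, COUNT(c.id) FROM authors p LEFT JOIN novels c ON c.author_id = p.id GROUP BY p.name

Result:
name    | COUNT(c.id)
--------+------------
Atwood  | 3          
Austen  | 3          
Le Guin | 0          
Orwell  | 2          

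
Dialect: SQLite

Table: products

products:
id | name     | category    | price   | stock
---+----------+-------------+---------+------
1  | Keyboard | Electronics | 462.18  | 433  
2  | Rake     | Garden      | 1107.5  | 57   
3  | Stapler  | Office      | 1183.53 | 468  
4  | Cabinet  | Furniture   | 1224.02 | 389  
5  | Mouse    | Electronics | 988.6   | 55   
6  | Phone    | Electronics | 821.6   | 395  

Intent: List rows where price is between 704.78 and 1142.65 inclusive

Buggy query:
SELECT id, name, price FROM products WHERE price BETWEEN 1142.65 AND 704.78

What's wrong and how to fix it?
Bug: The bounds are reversed; BETWEEN a AND b requires a <= b to match anything

Fix: Swap the bounds so the smaller value comes first

Corrected query:
SELECT id, name, price FROM products WHERE price BETWEEN 704.78 AND 1142.65

Result:
id | name  | price 
---+-------+-------
2  | Rake  | 1107.5
5  | Mouse | 988.6 
6  | Phone | 821.6 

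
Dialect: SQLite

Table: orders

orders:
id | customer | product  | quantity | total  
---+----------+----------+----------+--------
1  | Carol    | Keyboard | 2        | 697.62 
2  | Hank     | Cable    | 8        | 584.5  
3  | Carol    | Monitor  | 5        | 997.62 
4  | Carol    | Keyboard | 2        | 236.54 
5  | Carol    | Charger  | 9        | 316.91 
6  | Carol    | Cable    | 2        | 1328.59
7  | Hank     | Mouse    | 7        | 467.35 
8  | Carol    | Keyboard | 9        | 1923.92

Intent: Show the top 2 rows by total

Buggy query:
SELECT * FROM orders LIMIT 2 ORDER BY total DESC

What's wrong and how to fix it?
Bug: LIMIT must come after ORDER BY

Fix: Sort with ORDER BY, then apply LIMIT

Corrected query:
SELECT * FROM orders ORDER BY total DESC LIMIT 2

Result:
id | customer | product  | quantity | total  
---+----------+----------+----------+--------
8  | Carol    | Keyboard | 9        | 1923.92
6  | Carol    | Cable    | 2        | 1328.59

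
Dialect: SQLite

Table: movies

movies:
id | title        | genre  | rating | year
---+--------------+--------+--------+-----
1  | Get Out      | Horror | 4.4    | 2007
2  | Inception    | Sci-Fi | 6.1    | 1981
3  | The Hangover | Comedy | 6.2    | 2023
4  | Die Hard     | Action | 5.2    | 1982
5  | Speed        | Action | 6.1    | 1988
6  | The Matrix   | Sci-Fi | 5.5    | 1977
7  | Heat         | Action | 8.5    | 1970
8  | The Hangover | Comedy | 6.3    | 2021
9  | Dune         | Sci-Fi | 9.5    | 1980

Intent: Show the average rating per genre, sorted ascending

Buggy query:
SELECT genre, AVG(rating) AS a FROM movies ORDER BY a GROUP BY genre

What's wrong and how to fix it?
Bug: ORDER BY appears before GROUP BY; SQL clause order requires GROUP BY first

Fix: Reorder: SELECT … FROM … GROUP BY … ORDER BY …

Corrected query:
SELECT genre, AVG(rating) AS a FROM movies GROUP BY genre ORDER BY a

Result:
genre  | a       
-------+---------
Horror | 4.4     
Comedy | 6.25    
Action | 6.6     
Sci-Fi | 7.033333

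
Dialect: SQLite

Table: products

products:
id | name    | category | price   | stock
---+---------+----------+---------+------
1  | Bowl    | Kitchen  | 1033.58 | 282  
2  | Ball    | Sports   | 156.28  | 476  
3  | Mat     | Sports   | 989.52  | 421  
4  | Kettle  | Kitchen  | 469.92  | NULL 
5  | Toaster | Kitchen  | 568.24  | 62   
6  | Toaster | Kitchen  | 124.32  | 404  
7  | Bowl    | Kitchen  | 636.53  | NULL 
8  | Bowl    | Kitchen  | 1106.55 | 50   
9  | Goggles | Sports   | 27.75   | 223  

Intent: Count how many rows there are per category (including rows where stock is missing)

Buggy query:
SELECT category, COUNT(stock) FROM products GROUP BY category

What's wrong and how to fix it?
Bug: COUNT(column) counts non-NULL values only; rows with NULL stock aren't counted

Fix: Use COUNT(*) to count all rows regardless of NULL

Corrected query:
SELECT category, COUNT(*) FROM products GROUP BY category

Result:
category | COUNT(*)
---------+---------
Kitchen  | 6       
Sports   | 3       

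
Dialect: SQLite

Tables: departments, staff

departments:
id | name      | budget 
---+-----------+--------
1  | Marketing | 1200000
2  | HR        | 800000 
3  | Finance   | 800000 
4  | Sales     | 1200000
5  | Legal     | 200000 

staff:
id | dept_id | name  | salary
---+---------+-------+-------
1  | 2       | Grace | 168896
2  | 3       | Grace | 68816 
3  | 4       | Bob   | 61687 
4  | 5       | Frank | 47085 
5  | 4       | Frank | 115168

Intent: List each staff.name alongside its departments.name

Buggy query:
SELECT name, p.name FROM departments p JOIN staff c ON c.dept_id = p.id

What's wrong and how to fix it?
Bug: Both tables have a 'name' column; the unqualified reference is ambiguous

Fix: Prefix ambiguous columns with the table alias

Corrected query:
SELECT c.name, p.name FROM departments p JOIN staff c ON c.dept_id = p.id

Result:
name  | name   
------+--------
Grace | HR     
Grace | Finance
Bob   | Sales  
Frank | Legal  
Frank | Sales  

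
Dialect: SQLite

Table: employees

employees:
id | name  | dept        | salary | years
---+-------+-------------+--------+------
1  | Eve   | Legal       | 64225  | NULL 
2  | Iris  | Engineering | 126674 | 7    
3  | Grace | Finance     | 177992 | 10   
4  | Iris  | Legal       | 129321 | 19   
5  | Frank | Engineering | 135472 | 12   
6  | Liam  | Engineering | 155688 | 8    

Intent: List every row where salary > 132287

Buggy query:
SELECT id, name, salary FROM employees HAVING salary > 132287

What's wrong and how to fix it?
Bug: This is a non-aggregate query (no GROUP BY, no aggregates), so in SQLite the HAVING clause is invalid here; a row-level condition belongs in WHERE

Fix: Replace HAVING with WHERE since the condition applies to individual rows

Corrected query:
SELECT id, name, salary FROM employees WHERE salary > 132287

Result:
id | name  | salary
---+-------+-------
3  | Grace | 177992
5  | Frank | 135472
6  | Liam  | 155688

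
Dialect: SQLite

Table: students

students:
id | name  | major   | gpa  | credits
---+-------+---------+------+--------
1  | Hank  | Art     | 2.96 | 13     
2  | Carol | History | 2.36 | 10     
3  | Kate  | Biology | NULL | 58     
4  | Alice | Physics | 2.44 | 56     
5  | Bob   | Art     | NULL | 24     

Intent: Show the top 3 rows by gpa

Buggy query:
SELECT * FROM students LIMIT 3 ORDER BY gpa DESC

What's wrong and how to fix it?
Bug: LIMIT must come after ORDER BY

Fix: Swap the clauses: ORDER BY first, then LIMIT

Corrected query:
SELECT * FROM students ORDER BY gpa DESC LIMIT 3

Result:
id | name  | major   | gpa  | credits
---+-------+---------+------+--------
1  | Hank  | Art     | 2.96 | 13     
4  | Alice | Physics | 2.44 | 56     
2  | Carol | History | 2.36 | 10     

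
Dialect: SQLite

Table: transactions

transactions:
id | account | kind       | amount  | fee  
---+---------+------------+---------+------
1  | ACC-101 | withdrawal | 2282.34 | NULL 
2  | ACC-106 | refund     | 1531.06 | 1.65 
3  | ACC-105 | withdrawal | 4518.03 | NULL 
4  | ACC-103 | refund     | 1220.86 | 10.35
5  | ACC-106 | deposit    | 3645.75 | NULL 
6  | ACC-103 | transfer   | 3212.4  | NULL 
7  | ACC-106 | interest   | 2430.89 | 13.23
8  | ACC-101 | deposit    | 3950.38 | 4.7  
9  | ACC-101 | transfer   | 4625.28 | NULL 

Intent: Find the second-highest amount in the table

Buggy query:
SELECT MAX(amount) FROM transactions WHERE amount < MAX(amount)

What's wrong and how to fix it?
Bug: MAX(amount) on the right of the comparison is an aggregate-in-WHERE error

Fix: Compute the overall MAX in a subquery, then take MAX of rows below it

Corrected query:
SELECT MAX(amount) FROM transactions WHERE amount < (SELECT MAX(amount) FROM transactions)

Result:
MAX(amount)
-----------
4518.03    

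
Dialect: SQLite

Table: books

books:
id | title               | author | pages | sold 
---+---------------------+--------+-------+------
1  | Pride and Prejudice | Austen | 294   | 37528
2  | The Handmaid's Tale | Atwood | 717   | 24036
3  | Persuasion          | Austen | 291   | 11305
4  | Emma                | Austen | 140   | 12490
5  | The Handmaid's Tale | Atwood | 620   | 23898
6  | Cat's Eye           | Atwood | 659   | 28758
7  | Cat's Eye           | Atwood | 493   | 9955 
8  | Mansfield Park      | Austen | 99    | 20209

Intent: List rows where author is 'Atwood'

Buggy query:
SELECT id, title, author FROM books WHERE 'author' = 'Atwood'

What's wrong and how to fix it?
Bug: Single quotes denote string literals in SQL; the column name is being compared as a constant string

Fix: Reference the column as author without single quotes

Corrected query:
SELECT id, title, author FROM books WHERE author = 'Atwood'

Result:
id | title               | author
---+---------------------+-------
2  | The Handmaid's Tale | Atwood
5  | The Handmaid's Tale | Atwood
6  | Cat's Eye           | Atwood
7  | Cat's Eye           | Atwood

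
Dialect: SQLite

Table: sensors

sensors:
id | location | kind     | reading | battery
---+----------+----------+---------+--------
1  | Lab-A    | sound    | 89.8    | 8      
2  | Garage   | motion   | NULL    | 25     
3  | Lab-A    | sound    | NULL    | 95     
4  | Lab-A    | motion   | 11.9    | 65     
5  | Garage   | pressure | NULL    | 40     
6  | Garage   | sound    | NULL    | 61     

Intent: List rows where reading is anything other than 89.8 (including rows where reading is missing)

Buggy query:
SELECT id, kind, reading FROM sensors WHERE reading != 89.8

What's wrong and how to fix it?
Bug: Inequality against NULL is unknown, not true; rows with NULL are dropped

Fix: Handle NULL separately with IS NULL alongside the inequality

Corrected query:
SELECT id, kind, reading FROM sensors WHERE reading != 89.8 OR reading IS NULL

Result:
id | kind     | reading
---+----------+--------
2  | motion   | NULL   
3  | sound    | NULL   
4  | motion   | 11.9   
5  | pressure | NULL   
6  | sound    | NULL   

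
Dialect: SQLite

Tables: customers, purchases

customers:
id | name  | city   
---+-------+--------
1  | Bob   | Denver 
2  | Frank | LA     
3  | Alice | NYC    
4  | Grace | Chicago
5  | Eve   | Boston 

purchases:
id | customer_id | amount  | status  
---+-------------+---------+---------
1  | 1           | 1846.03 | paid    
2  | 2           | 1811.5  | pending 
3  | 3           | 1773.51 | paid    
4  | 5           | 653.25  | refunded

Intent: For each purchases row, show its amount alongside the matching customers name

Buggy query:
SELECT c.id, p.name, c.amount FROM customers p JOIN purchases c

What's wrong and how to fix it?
Bug: Missing join condition: each purchases row is matched to all customers rows instead of just its own

Fix: Specify the join condition linking the foreign key to the parent id

Corrected query:
SELECT c.id, p.name, c.amount FROM customers p JOIN purchases c ON c.customer_id = p.id

Result:
id | name  | amount 
---+-------+--------
1  | Bob   | 1846.03
2  | Frank | 1811.5 
3  | Alice | 1773.51
4  | Eve   | 653.25 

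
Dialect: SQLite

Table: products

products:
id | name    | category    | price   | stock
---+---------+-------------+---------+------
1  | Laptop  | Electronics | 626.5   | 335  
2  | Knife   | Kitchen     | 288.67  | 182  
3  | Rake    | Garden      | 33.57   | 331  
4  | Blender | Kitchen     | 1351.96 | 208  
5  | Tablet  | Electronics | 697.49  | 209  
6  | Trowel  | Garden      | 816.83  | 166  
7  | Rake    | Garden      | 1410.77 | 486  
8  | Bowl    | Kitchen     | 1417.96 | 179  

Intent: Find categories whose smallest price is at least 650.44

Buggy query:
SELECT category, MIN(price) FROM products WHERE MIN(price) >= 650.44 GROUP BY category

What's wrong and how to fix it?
Bug: MIN() in WHERE is a misuse of aggregate

Fix: Use HAVING for the per-group MIN condition

Corrected query:
SELECT category, MIN(price) FROM products GROUP BY category HAVING MIN(price) >= 650.44

Result:
(no rows)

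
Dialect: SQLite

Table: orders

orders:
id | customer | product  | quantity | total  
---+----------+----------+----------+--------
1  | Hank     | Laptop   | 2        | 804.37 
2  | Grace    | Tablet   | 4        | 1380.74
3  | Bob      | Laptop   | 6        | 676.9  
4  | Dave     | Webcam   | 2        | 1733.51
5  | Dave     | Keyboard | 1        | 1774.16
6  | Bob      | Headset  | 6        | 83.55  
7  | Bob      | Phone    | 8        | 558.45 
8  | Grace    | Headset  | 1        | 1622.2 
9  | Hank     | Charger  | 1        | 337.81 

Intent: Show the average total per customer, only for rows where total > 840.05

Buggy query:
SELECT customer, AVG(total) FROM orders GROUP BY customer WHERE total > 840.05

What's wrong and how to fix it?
Bug: WHERE cannot follow GROUP BY

Fix: Place WHERE between FROM and GROUP BY

Corrected query:
SELECT customer, AVG(total) FROM orders WHERE total > 840.05 GROUP BY customer

Result:
customer | AVG(total)
---------+-----------
Dave     | 1753.835  
Grace    | 1501.47   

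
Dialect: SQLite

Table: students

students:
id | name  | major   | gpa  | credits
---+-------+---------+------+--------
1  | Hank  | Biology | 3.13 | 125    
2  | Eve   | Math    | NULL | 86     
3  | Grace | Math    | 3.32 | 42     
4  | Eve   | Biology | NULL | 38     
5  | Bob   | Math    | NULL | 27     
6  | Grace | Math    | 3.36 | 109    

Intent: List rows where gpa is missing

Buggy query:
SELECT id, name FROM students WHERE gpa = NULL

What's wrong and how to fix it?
Bug: '= NULL' is always unknown in SQL three-valued logic, so no rows match

Fix: Use IS NULL to test for NULL

Corrected query:
SELECT id, name FROM students WHERE gpa IS NULL

Result:
id | name
---+-----
2  | Eve 
4  | Eve 
5  | Bob 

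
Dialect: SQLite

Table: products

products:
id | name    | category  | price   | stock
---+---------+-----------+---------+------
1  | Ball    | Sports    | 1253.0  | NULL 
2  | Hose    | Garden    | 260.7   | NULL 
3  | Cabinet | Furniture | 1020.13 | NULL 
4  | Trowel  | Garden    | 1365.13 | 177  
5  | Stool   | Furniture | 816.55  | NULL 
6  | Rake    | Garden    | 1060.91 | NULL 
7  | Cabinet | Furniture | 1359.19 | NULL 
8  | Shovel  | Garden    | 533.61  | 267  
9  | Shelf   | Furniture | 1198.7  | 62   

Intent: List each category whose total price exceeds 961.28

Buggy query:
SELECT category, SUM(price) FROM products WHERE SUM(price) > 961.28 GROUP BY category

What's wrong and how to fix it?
Bug: WHERE runs before GROUP BY, so aggregates aren't available there

Fix: Use HAVING (which filters groups after aggregation) instead of WHERE

Corrected query:
SELECT category, SUM(price) FROM products GROUP BY category HAVING SUM(price) > 961.28

Result:
category  | SUM(price)
----------+-----------
Furniture | 4394.57   
Garden    | 3220.35   
Sports    | 1253      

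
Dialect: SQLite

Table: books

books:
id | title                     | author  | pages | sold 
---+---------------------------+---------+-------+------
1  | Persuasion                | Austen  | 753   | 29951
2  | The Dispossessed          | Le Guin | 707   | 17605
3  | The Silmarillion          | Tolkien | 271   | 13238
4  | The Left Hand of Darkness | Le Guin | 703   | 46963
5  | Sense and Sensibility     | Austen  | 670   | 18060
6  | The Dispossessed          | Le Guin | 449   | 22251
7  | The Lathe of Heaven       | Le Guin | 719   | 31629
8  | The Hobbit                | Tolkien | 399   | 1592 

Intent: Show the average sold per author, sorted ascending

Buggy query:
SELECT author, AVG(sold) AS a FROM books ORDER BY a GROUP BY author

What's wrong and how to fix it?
Bug: GROUP BY must precede ORDER BY

Fix: Move ORDER BY to the end, after GROUP BY

Corrected query:
SELECT author, AVG(sold) AS a FROM books GROUP BY author ORDER BY a

Result:
author  | a      
--------+--------
Tolkien | 7415   
Austen  | 24005.5
Le Guin | 29612  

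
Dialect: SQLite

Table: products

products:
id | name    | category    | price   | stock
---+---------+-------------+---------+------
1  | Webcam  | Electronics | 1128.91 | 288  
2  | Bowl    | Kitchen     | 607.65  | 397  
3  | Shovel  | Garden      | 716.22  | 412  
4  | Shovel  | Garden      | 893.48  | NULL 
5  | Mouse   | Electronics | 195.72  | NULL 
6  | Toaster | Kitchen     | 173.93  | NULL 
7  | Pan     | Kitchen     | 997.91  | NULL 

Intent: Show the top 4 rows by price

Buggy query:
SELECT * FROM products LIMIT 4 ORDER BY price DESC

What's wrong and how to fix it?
Bug: LIMIT must come after ORDER BY

Fix: Sort with ORDER BY, then apply LIMIT

Corrected query:
SELECT * FROM products ORDER BY price DESC LIMIT 4

Result:
id | name   | category    | price   | stock
---+--------+-------------+---------+------
1  | Webcam | Electronics | 1128.91 | 288  
7  | Pan    | Kitchen     | 997.91  | NULL 
4  | Shovel | Garden      | 893.48  | NULL 
3  | Shovel | Garden      | 716.22  | 412  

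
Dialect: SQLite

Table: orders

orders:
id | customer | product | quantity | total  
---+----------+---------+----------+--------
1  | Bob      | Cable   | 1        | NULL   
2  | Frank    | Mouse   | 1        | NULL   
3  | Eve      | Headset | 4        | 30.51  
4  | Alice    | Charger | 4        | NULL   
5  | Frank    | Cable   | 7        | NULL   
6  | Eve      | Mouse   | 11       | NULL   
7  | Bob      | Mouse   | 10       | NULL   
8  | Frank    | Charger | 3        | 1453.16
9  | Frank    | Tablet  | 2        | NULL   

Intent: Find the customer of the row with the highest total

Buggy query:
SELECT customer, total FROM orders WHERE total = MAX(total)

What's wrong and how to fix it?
Bug: WHERE is evaluated per row; an aggregate over the whole table isn't defined there

Fix: Use a subquery: WHERE total = (SELECT MAX(total) FROM orders)

Corrected query:
SELECT customer, total FROM orders WHERE total = (SELECT MAX(total) FROM orders)

Result:
customer | total  
---------+--------
Frank    | 1453.16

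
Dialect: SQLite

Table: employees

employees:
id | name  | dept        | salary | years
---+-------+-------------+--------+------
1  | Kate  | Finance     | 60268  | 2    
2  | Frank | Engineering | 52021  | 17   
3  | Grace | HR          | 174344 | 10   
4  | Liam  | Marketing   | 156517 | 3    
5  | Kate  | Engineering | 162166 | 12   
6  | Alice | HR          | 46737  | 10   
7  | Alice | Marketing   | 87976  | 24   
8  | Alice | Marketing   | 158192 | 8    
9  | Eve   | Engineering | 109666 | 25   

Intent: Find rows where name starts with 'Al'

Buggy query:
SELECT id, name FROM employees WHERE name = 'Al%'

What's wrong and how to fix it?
Bug: '=' compares the literal string including the % character; pattern matching needs LIKE

Fix: Use LIKE for wildcard pattern matching

Corrected query:
SELECT id, name FROM employees WHERE name LIKE 'Al%'

Result:
id | name 
---+------
6  | Alice
7  | Alice
8  | Alice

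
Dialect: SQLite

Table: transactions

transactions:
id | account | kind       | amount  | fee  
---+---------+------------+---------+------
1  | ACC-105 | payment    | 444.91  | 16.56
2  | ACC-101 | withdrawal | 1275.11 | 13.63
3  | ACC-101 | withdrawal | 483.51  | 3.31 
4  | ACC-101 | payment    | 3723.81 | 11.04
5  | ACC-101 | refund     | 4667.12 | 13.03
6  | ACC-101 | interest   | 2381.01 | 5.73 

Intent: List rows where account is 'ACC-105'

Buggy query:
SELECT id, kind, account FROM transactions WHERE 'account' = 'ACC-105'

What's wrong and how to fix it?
Bug: Single quotes denote string literals in SQL; the column name is being compared as a constant string

Fix: Remove the quotes around the column name (or use double quotes for an identifier)

Corrected query:
SELECT id, kind, account FROM transactions WHERE account = 'ACC-105'

Result:
id | kind    | account
---+---------+--------
1  | payment | ACC-105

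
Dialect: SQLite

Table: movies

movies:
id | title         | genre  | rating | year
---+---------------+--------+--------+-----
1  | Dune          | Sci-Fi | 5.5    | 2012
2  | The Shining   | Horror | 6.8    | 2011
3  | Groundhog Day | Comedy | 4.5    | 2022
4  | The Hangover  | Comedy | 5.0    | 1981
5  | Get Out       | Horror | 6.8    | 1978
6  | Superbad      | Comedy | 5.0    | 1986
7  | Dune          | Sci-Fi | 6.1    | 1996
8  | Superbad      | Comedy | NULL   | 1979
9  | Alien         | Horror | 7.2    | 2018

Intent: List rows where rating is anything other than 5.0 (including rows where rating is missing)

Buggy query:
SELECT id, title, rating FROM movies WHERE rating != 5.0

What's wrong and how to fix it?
Bug: Inequality against NULL is unknown, not true; rows with NULL are dropped

Fix: Handle NULL separately with IS NULL alongside the inequality

Corrected query:
SELECT id, title, rating FROM movies WHERE rating != 5.0 OR rating IS NULL

Result:
id | title         | rating
---+---------------+-------
1  | Dune          | 5.5   
2  | The Shining   | 6.8   
3  | Groundhog Day | 4.5   
5  | Get Out       | 6.8   
7  | Dune          | 6.1   
8  | Superbad      | NULL  
9  | Alien         | 7.2   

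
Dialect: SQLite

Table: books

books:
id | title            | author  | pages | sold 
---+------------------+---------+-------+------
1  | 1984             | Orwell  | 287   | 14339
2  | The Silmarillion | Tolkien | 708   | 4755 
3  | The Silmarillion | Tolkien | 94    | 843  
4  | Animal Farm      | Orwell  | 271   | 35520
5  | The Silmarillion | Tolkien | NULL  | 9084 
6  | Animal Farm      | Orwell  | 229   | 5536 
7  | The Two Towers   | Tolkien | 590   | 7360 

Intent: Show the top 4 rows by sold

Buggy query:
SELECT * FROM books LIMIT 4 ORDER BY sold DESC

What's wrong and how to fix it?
Bug: LIMIT must come after ORDER BY

Fix: Swap the clauses: ORDER BY first, then LIMIT

Corrected query:
SELECT * FROM books ORDER BY sold DESC LIMIT 4

Result:
id | title            | author  | pages | sold 
---+------------------+---------+-------+------
4  | Animal Farm      | Orwell  | 271   | 35520
1  | 1984             | Orwell  | 287   | 14339
5  | The Silmarillion | Tolkien | NULL  | 9084 
7  | The Two Towers   | Tolkien | 590   | 7360 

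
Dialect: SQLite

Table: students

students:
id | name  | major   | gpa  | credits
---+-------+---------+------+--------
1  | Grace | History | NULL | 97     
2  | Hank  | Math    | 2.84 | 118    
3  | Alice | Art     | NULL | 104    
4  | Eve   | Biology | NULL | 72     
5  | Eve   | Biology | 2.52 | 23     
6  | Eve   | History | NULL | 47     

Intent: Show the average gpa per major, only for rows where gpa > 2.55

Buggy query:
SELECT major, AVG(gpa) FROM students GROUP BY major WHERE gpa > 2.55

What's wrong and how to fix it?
Bug: Row-level WHERE must come before GROUP BY in the clause order

Fix: Place WHERE between FROM and GROUP BY

Corrected query:
SELECT major, AVG(gpa) FROM students WHERE gpa > 2.55 GROUP BY major

Result:
major | AVG(gpa)
------+---------
Math  | 2.84    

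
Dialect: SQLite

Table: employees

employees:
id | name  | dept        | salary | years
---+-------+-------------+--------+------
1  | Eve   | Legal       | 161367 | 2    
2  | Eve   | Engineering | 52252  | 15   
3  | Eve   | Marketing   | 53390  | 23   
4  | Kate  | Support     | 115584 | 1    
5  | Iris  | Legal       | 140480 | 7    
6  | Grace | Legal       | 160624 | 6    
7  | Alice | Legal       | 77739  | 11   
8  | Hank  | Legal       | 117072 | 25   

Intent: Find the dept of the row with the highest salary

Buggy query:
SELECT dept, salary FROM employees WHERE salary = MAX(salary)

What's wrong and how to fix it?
Bug: MAX(salary) is an aggregate and cannot be used directly in WHERE

Fix: Use a subquery: WHERE salary = (SELECT MAX(salary) FROM employees)

Corrected query:
SELECT dept, salary FROM employees WHERE salary = (SELECT MAX(salary) FROM employees)

Result:
dept  | salary
------+-------
Legal | 161367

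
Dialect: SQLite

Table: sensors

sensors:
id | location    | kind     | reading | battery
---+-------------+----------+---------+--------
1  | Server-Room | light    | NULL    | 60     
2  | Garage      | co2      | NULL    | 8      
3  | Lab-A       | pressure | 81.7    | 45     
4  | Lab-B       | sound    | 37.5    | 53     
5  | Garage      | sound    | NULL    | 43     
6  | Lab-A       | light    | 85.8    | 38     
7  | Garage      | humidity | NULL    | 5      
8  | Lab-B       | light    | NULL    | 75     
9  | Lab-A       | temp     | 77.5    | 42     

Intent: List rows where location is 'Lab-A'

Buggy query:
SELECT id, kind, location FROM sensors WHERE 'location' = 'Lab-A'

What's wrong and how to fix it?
Bug: Single quotes denote string literals in SQL; the column name is being compared as a constant string

Fix: Remove the quotes around the column name (or use double quotes for an identifier)

Corrected query:
SELECT id, kind, location FROM sensors WHERE location = 'Lab-A'

Result:
id | kind     | location
---+----------+---------
3  | pressure | Lab-A   
6  | light    | Lab-A   
9  | temp     | Lab-A   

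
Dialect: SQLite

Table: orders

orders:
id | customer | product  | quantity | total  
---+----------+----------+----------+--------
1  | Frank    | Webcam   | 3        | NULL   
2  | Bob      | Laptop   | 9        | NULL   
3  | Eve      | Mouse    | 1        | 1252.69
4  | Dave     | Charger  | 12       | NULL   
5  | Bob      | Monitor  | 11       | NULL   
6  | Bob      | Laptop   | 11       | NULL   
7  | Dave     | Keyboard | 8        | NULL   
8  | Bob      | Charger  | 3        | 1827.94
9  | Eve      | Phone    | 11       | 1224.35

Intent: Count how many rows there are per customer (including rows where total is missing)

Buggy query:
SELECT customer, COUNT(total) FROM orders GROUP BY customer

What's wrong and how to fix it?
Bug: COUNT(total) skips NULLs, so groups with missing total are undercounted

Fix: Replace COUNT(total) with COUNT(*)

Corrected query:
SELECT customer, COUNT(*) FROM orders GROUP BY customer

Result:
customer | COUNT(*)
---------+---------
Bob      | 4       
Dave     | 2       
Eve      | 2       
Frank    | 1       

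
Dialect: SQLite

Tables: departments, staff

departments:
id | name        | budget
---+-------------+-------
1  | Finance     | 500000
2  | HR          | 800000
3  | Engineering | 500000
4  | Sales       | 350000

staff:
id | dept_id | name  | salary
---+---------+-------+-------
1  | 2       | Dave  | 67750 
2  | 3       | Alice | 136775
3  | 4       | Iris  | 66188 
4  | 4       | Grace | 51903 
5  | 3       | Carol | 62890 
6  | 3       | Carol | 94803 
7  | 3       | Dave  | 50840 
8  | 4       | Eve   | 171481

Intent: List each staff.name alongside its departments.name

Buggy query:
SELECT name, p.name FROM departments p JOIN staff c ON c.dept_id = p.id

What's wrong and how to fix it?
Bug: 'name' exists in both joined tables, so the database can't tell which one is meant

Fix: Qualify the column with its table alias (c.name)

Corrected query:
SELECT c.name, p.name FROM departments p JOIN staff c ON c.dept_id = p.id

Result:
name  | name       
------+------------
Dave  | HR         
Alice | Engineering
Iris  | Sales      
Grace | Sales      
Carol | Engineering
Carol | Engineering
Dave  | Engineering
Eve   | Sales      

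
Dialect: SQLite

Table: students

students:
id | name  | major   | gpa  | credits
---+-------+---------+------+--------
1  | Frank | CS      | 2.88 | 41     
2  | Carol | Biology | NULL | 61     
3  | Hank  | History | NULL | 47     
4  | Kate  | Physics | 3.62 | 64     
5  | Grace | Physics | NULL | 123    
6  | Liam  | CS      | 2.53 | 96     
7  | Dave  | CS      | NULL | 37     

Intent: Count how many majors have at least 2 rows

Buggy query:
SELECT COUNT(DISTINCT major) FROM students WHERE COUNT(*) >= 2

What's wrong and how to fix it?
Bug: COUNT(*) cannot appear in WHERE; the per-group count doesn't exist yet

Fix: Group first with HAVING COUNT(*) >= 2, then COUNT the resulting groups

Corrected query:
SELECT COUNT(*) FROM (SELECT major FROM students GROUP BY major HAVING COUNT(*) >= 2)

Result:
COUNT(*)
--------
2       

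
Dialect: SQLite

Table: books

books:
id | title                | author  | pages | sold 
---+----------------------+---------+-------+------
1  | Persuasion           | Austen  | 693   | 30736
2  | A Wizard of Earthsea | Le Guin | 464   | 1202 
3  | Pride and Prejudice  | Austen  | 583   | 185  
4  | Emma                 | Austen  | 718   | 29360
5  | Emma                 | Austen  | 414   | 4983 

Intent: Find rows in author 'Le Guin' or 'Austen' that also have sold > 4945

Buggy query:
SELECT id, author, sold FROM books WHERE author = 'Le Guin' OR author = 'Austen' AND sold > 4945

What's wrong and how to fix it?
Bug: AND binds tighter than OR, so this parses as author = 'Le Guin' OR (author = 'Austen' AND sold > 4945)

Fix: Add parentheses around the OR so the AND applies to both alternatives

Corrected query:
SELECT id, author, sold FROM books WHERE (author = 'Le Guin' OR author = 'Austen') AND sold > 4945

Result:
id | author | sold 
---+--------+------
1  | Austen | 30736
4  | Austen | 29360
5  | Austen | 4983 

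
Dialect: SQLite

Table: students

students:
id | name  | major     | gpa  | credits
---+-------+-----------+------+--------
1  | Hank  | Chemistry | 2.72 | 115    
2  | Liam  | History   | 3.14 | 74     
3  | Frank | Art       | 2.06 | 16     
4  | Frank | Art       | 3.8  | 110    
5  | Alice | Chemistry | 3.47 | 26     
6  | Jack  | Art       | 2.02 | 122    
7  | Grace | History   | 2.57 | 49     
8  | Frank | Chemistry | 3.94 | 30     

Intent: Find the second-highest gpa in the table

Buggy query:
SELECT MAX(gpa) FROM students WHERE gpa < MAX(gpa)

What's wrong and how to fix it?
Bug: MAX(gpa) on the right of the comparison is an aggregate-in-WHERE error

Fix: Compute the overall MAX in a subquery, then take MAX of rows below it

Corrected query:
SELECT MAX(gpa) FROM students WHERE gpa < (SELECT MAX(gpa) FROM students)

Result:
MAX(gpa)
--------
3.8     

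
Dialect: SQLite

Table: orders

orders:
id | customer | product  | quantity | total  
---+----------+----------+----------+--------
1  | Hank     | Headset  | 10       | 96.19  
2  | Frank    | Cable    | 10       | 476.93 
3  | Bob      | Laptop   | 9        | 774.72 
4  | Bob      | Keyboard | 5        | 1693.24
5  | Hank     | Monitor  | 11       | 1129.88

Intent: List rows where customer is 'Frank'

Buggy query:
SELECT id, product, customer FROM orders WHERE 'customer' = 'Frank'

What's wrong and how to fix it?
Bug: 'customer' in single quotes is a string literal, not the column; the comparison is literal-vs-literal and never true

Fix: Reference the column as customer without single quotes

Corrected query:
SELECT id, product, customer FROM orders WHERE customer = 'Frank'

Result:
id | product | customer
---+---------+---------
2  | Cable   | Frank   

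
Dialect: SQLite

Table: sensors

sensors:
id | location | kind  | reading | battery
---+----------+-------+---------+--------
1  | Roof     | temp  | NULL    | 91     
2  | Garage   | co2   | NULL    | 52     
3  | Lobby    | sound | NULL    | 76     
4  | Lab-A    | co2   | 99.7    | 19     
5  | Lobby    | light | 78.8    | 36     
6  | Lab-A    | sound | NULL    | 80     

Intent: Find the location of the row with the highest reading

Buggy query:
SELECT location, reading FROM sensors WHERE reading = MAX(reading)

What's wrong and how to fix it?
Bug: MAX(reading) is an aggregate and cannot be used directly in WHERE

Fix: Use a subquery: WHERE reading = (SELECT MAX(reading) FROM sensors)

Corrected query:
SELECT location, reading FROM sensors WHERE reading = (SELECT MAX(reading) FROM sensors)

Result:
location | reading
---------+--------
Lab-A    | 99.7   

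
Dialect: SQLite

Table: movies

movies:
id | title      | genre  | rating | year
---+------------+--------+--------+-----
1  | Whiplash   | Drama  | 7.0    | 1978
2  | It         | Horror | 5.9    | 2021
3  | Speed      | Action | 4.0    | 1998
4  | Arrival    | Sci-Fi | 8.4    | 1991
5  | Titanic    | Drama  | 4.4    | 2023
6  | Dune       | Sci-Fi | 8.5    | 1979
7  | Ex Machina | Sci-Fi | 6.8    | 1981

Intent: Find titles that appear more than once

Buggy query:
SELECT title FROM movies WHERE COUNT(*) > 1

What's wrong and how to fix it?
Bug: WHERE can't reference COUNT(*); aggregates are computed after WHERE

Fix: GROUP BY title, then filter groups with HAVING COUNT(*) > 1

Corrected query:
SELECT title FROM movies GROUP BY title HAVING COUNT(*) > 1

Result:
(no rows)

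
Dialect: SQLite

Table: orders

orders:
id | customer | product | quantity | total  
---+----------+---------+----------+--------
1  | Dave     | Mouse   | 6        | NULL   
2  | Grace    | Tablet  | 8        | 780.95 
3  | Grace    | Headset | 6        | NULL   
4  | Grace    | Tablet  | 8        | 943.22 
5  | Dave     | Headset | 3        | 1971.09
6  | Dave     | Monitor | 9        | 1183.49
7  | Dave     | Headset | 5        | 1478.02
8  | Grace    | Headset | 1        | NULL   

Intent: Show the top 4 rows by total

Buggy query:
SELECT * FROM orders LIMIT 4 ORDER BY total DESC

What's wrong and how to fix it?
Bug: ORDER BY cannot follow LIMIT; LIMIT is the final clause

Fix: Sort with ORDER BY, then apply LIMIT

Corrected query:
SELECT * FROM orders ORDER BY total DESC LIMIT 4

Result:
id | customer | product | quantity | total  
---+----------+---------+----------+--------
5  | Dave     | Headset | 3        | 1971.09
7  | Dave     | Headset | 5        | 1478.02
6  | Dave     | Monitor | 9        | 1183.49
4  | Grace    | Tablet  | 8        | 943.22 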